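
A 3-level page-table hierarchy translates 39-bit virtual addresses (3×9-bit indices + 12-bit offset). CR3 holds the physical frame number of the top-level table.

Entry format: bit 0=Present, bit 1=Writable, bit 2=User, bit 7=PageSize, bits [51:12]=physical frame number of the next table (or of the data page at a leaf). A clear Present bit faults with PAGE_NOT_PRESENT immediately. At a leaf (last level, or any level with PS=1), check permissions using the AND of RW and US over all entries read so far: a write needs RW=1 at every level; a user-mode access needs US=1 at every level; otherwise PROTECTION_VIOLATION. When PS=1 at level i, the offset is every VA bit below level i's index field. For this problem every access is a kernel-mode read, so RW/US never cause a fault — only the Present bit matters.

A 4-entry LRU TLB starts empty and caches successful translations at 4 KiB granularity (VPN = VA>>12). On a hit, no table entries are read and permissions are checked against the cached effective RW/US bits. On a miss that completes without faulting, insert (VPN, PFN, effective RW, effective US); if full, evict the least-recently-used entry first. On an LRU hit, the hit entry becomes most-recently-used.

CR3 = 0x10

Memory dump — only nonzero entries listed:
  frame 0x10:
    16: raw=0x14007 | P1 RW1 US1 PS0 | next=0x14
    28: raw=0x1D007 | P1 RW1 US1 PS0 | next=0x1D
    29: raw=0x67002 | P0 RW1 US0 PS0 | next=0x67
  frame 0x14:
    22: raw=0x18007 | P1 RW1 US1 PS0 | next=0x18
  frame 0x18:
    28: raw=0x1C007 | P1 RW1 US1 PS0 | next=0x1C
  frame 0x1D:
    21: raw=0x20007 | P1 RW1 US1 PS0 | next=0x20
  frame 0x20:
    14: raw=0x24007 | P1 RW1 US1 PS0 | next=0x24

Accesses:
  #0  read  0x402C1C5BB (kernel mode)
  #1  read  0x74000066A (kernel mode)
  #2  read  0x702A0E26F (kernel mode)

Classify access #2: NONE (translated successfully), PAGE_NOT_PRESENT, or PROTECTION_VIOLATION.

Walk each access:
#0 VA=0x402C1C5BB (r,kernel):
  L0 @0x10[16] → 0x14007  P=1,RW=1,US=1,PS=0
  L1 @0x14[22] → 0x18007  P=1,RW=1,US=1,PS=0
  L2 @0x18[28] → 0x1C007  P=1,RW=1,US=1,PS=0
  ⇒ phys 0x1C5BB  [3 reads]
#1 VA=0x74000066A (r,kernel):
  L0 @0x10[29] → 0x67002  P=0,RW=1,US=0,PS=0
  → PAGE_NOT_PRESENT  (1 entries read)
#2 VA=0x702A0E26F (r,kernel):
  L0 @0x10[28] → 0x1D007  P=1,RW=1,US=1,PS=0
  L1 @0x1D[21] → 0x20007  P=1,RW=1,US=1,PS=0
  L2 @0x20[14] → 0x24007  P=1,RW=1,US=1,PS=0
  ⇒ phys 0x2426F  [3 reads]

Access #2 fault: NONE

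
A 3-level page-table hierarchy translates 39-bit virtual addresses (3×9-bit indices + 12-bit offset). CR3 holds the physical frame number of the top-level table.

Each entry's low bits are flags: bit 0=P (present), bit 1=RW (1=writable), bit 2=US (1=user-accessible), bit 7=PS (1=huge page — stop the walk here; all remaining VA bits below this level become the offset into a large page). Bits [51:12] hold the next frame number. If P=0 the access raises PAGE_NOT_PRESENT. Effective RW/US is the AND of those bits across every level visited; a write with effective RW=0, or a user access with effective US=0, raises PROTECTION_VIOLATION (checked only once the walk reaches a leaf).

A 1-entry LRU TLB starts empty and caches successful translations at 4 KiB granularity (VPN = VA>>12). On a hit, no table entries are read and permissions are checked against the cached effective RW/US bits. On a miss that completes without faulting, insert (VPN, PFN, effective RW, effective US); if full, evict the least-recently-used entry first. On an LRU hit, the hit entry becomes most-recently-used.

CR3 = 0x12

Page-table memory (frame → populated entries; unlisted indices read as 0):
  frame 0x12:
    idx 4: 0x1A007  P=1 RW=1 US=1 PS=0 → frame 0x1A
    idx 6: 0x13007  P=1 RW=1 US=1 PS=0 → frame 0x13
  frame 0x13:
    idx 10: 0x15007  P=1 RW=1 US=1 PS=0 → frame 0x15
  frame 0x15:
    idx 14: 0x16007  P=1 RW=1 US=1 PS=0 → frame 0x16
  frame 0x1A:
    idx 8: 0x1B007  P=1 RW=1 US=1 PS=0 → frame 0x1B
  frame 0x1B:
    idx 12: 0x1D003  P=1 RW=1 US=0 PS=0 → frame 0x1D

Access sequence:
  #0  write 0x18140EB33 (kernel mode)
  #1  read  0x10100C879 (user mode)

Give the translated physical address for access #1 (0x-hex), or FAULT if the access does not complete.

Per-access translation:
#0 VA=0x18140EB33 (w,kernel):
  lvl0: tbl 0x12, slot 6 ⇒ 0x13007 (P1/RW1/US1/PS0)
  lvl1: tbl 0x13, slot 10 ⇒ 0x15007 (P1/RW1/US1/PS0)
  lvl2: tbl 0x15, slot 14 ⇒ 0x16007 (P1/RW1/US1/PS0)
  ✓ 0x16B33  — 3 lookups
#1 VA=0x10100C879 (r,user):
  lvl0: tbl 0x12, slot 4 ⇒ 0x1A007 (P1/RW1/US1/PS0)
  lvl1: tbl 0x1A, slot 8 ⇒ 0x1B007 (P1/RW1/US1/PS0)
  lvl2: tbl 0x1B, slot 12 ⇒ 0x1D003 (P1/RW1/US0/PS0)
  ✗ PROTECTION_VIOLATION  [3 reads]

Access #1 PA: FAULT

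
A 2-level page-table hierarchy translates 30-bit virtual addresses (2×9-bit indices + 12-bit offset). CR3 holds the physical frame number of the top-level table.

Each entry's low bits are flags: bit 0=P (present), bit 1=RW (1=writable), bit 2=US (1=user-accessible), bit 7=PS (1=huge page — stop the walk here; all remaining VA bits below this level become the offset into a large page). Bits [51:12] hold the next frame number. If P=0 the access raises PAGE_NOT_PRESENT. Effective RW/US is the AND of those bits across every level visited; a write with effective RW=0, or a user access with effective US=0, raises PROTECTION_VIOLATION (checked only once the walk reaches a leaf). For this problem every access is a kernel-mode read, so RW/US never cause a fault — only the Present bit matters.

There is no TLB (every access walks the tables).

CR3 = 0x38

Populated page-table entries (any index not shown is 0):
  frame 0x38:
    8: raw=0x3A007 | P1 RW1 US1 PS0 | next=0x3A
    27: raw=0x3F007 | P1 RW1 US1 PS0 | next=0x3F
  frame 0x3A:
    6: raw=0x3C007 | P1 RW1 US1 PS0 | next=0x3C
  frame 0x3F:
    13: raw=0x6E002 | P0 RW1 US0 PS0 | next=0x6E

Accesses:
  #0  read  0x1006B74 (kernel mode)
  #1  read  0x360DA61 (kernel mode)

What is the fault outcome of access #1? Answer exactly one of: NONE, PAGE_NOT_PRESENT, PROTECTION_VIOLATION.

Walk each access:
#0 VA=0x1006B74 (r,kernel):
  L0 @0x38[8] → 0x3A007  P=1,RW=1,US=1,PS=0
  L1 @0x3A[6] → 0x3C007  P=1,RW=1,US=1,PS=0
  → PA=0x3CB74  (2 entries read)
#1 VA=0x360DA61 (r,kernel):
  L0 @0x38[27] → 0x3F007  P=1,RW=1,US=1,PS=0
  L1 @0x3F[13] → 0x6E002  P=0,RW=1,US=0,PS=0
  ⇒ fault: PAGE_NOT_PRESENT  — 2 lookups

Access #1 fault: PAGE_NOT_PRESENT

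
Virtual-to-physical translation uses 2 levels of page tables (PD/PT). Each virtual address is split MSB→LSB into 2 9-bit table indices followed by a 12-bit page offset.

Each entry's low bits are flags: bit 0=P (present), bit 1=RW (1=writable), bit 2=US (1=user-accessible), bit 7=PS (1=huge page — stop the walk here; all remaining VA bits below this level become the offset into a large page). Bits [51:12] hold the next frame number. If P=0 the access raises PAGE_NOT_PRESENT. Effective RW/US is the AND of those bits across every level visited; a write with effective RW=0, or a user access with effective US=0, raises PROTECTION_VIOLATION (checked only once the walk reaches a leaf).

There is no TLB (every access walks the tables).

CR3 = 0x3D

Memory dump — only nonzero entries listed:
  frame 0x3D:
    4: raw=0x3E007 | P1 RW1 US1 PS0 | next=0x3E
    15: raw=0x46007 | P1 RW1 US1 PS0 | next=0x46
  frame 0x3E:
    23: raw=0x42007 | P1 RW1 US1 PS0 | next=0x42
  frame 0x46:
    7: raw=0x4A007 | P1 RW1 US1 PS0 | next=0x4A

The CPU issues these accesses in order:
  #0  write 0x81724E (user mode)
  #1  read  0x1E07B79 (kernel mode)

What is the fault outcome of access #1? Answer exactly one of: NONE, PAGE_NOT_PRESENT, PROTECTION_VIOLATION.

Trace:
#0 VA=0x81724E (w,user):
  L0: frame=0x3D idx=4 entry=0x3E007 [P=1 RW=1 US=1 PS=0]
  L1: frame=0x3E idx=23 entry=0x42007 [P=1 RW=1 US=1 PS=0]
  ⇒ phys 0x4224E  [2 reads]
#1 VA=0x1E07B79 (r,kernel):
  L0: frame=0x3D idx=15 entry=0x46007 [P=1 RW=1 US=1 PS=0]
  L1: frame=0x46 idx=7 entry=0x4A007 [P=1 RW=1 US=1 PS=0]
  ⇒ phys 0x4AB79  [2 reads]

Access #1 fault: NONE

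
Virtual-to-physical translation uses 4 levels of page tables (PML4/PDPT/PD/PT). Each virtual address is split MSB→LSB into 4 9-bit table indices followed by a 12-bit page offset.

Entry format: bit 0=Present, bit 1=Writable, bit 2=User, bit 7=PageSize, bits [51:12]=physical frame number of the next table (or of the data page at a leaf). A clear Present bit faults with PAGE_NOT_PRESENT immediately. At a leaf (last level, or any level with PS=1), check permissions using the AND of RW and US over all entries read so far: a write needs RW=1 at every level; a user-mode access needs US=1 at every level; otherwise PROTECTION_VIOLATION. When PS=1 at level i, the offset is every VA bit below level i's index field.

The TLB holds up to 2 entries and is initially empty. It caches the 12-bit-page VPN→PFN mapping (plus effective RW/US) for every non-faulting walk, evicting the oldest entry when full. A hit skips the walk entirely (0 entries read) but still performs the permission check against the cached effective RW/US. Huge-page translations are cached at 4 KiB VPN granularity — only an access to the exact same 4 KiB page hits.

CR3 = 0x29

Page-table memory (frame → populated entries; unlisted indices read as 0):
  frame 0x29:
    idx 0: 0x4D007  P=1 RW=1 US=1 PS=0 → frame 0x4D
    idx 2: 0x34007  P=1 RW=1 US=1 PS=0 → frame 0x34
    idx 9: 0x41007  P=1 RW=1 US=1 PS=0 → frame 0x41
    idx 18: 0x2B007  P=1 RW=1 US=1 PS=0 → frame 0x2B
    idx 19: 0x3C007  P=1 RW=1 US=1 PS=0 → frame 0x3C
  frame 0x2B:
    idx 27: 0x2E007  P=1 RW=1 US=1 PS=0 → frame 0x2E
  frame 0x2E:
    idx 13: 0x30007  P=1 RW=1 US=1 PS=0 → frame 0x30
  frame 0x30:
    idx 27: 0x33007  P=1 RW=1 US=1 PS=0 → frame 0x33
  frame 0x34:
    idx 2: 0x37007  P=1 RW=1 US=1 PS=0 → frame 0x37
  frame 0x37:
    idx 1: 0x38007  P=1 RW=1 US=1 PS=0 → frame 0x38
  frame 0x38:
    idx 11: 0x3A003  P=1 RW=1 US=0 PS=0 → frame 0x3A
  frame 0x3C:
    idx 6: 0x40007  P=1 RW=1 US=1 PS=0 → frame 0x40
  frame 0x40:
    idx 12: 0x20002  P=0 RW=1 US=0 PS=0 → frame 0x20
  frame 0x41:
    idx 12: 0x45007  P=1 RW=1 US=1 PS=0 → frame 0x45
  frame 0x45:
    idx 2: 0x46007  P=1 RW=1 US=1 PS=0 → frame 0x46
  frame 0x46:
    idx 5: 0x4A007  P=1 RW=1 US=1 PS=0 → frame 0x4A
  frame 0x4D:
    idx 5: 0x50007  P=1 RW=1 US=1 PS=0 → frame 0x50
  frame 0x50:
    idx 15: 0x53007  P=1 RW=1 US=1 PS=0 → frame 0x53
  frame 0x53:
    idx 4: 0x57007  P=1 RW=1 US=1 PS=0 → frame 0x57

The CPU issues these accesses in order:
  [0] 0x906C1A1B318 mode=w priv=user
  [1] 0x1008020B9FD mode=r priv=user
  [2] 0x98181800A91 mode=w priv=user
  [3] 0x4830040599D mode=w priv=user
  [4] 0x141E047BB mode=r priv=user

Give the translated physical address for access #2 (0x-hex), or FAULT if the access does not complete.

Per-access translation:
#0 VA=0x906C1A1B318 (w,user):
  lvl0: tbl 0x29, slot 18 ⇒ 0x2B007 (P1/RW1/US1/PS0)
  lvl1: tbl 0x2B, slot 27 ⇒ 0x2E007 (P1/RW1/US1/PS0)
  lvl2: tbl 0x2E, slot 13 ⇒ 0x30007 (P1/RW1/US1/PS0)
  lvl3: tbl 0x30, slot 27 ⇒ 0x33007 (P1/RW1/US1/PS0)
  ✓ 0x33318  — 4 lookups
#1 VA=0x1008020B9FD (r,user):
  lvl0: tbl 0x29, slot 2 ⇒ 0x34007 (P1/RW1/US1/PS0)
  lvl1: tbl 0x34, slot 2 ⇒ 0x37007 (P1/RW1/US1/PS0)
  lvl2: tbl 0x37, slot 1 ⇒ 0x38007 (P1/RW1/US1/PS0)
  lvl3: tbl 0x38, slot 11 ⇒ 0x3A003 (P1/RW1/US0/PS0)
  → PROTECTION_VIOLATION  (4 entries read)
#2 VA=0x98181800A91 (w,user):
  lvl0: tbl 0x29, slot 19 ⇒ 0x3C007 (P1/RW1/US1/PS0)
  lvl1: tbl 0x3C, slot 6 ⇒ 0x40007 (P1/RW1/US1/PS0)
  lvl2: tbl 0x40, slot 12 ⇒ 0x20002 (P0/RW1/US0/PS0)
  → PAGE_NOT_PRESENT  (3 entries read)
#3 VA=0x4830040599D (w,user):
  lvl0: tbl 0x29, slot 9 ⇒ 0x41007 (P1/RW1/US1/PS0)
  lvl1: tbl 0x41, slot 12 ⇒ 0x45007 (P1/RW1/US1/PS0)
  lvl2: tbl 0x45, slot 2 ⇒ 0x46007 (P1/RW1/US1/PS0)
  lvl3: tbl 0x46, slot 5 ⇒ 0x4A007 (P1/RW1/US1/PS0)
  ✓ 0x4A99D  — 4 lookups
#4 VA=0x141E047BB (r,user):
  lvl0: tbl 0x29, slot 0 ⇒ 0x4D007 (P1/RW1/US1/PS0)
  lvl1: tbl 0x4D, slot 5 ⇒ 0x50007 (P1/RW1/US1/PS0)
  lvl2: tbl 0x50, slot 15 ⇒ 0x53007 (P1/RW1/US1/PS0)
  lvl3: tbl 0x53, slot 4 ⇒ 0x57007 (P1/RW1/US1/PS0)
  ✓ 0x577BB  — 4 lookups

Access #2 PA: FAULT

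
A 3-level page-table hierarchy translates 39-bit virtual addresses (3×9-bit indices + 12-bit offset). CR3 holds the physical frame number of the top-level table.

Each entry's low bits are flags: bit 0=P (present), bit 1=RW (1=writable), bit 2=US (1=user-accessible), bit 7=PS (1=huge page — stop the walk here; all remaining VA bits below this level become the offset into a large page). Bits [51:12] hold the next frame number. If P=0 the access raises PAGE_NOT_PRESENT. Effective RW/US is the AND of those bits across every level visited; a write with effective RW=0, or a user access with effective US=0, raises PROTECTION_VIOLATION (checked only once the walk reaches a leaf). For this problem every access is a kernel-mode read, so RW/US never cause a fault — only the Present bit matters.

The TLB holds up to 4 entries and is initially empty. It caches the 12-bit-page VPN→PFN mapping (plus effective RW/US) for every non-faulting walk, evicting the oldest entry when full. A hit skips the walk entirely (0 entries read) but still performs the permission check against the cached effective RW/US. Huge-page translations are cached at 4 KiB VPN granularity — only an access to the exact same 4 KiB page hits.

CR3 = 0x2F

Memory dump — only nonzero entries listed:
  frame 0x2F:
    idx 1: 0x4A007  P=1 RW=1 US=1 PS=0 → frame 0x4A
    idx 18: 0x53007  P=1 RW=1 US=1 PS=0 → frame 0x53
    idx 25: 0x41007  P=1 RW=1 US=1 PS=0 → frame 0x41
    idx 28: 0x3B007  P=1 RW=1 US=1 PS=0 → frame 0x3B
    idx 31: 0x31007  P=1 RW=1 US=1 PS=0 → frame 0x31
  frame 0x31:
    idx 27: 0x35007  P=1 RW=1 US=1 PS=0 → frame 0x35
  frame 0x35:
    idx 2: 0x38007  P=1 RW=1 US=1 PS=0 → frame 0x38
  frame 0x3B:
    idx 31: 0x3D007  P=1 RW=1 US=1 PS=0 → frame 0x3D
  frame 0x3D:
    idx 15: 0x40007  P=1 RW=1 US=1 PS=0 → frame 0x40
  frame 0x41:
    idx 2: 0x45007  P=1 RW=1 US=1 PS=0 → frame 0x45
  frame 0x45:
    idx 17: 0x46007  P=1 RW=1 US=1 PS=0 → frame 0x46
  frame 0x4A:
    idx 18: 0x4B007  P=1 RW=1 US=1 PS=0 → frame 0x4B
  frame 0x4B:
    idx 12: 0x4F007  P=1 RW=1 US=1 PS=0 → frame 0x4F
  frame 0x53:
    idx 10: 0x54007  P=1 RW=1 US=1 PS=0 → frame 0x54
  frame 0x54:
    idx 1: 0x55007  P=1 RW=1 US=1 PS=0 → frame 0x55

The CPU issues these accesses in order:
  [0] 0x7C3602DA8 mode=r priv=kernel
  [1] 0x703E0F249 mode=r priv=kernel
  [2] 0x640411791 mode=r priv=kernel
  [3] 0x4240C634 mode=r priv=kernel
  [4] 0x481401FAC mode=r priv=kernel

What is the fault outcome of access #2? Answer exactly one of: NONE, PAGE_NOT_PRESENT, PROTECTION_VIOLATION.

Per-access translation:
#0 VA=0x7C3602DA8 (r,kernel):
  lvl0: tbl 0x2F, slot 31 ⇒ 0x31007 (P1/RW1/US1/PS0)
  lvl1: tbl 0x31, slot 27 ⇒ 0x35007 (P1/RW1/US1/PS0)
  lvl2: tbl 0x35, slot 2 ⇒ 0x38007 (P1/RW1/US1/PS0)
  → PA=0x38DA8  (3 entries read)
#1 VA=0x703E0F249 (r,kernel):
  lvl0: tbl 0x2F, slot 28 ⇒ 0x3B007 (P1/RW1/US1/PS0)
  lvl1: tbl 0x3B, slot 31 ⇒ 0x3D007 (P1/RW1/US1/PS0)
  lvl2: tbl 0x3D, slot 15 ⇒ 0x40007 (P1/RW1/US1/PS0)
  → PA=0x40249  (3 entries read)
#2 VA=0x640411791 (r,kernel):
  lvl0: tbl 0x2F, slot 25 ⇒ 0x41007 (P1/RW1/US1/PS0)
  lvl1: tbl 0x41, slot 2 ⇒ 0x45007 (P1/RW1/US1/PS0)
  lvl2: tbl 0x45, slot 17 ⇒ 0x46007 (P1/RW1/US1/PS0)
  → PA=0x46791  (3 entries read)
#3 VA=0x4240C634 (r,kernel):
  lvl0: tbl 0x2F, slot 1 ⇒ 0x4A007 (P1/RW1/US1/PS0)
  lvl1: tbl 0x4A, slot 18 ⇒ 0x4B007 (P1/RW1/US1/PS0)
  lvl2: tbl 0x4B, slot 12 ⇒ 0x4F007 (P1/RW1/US1/PS0)
  → PA=0x4F634  (3 entries read)
#4 VA=0x481401FAC (r,kernel):
  lvl0: tbl 0x2F, slot 18 ⇒ 0x53007 (P1/RW1/US1/PS0)
  lvl1: tbl 0x53, slot 10 ⇒ 0x54007 (P1/RW1/US1/PS0)
  lvl2: tbl 0x54, slot 1 ⇒ 0x55007 (P1/RW1/US1/PS0)
  → PA=0x55FAC  (3 entries read)

Access #2 fault: NONE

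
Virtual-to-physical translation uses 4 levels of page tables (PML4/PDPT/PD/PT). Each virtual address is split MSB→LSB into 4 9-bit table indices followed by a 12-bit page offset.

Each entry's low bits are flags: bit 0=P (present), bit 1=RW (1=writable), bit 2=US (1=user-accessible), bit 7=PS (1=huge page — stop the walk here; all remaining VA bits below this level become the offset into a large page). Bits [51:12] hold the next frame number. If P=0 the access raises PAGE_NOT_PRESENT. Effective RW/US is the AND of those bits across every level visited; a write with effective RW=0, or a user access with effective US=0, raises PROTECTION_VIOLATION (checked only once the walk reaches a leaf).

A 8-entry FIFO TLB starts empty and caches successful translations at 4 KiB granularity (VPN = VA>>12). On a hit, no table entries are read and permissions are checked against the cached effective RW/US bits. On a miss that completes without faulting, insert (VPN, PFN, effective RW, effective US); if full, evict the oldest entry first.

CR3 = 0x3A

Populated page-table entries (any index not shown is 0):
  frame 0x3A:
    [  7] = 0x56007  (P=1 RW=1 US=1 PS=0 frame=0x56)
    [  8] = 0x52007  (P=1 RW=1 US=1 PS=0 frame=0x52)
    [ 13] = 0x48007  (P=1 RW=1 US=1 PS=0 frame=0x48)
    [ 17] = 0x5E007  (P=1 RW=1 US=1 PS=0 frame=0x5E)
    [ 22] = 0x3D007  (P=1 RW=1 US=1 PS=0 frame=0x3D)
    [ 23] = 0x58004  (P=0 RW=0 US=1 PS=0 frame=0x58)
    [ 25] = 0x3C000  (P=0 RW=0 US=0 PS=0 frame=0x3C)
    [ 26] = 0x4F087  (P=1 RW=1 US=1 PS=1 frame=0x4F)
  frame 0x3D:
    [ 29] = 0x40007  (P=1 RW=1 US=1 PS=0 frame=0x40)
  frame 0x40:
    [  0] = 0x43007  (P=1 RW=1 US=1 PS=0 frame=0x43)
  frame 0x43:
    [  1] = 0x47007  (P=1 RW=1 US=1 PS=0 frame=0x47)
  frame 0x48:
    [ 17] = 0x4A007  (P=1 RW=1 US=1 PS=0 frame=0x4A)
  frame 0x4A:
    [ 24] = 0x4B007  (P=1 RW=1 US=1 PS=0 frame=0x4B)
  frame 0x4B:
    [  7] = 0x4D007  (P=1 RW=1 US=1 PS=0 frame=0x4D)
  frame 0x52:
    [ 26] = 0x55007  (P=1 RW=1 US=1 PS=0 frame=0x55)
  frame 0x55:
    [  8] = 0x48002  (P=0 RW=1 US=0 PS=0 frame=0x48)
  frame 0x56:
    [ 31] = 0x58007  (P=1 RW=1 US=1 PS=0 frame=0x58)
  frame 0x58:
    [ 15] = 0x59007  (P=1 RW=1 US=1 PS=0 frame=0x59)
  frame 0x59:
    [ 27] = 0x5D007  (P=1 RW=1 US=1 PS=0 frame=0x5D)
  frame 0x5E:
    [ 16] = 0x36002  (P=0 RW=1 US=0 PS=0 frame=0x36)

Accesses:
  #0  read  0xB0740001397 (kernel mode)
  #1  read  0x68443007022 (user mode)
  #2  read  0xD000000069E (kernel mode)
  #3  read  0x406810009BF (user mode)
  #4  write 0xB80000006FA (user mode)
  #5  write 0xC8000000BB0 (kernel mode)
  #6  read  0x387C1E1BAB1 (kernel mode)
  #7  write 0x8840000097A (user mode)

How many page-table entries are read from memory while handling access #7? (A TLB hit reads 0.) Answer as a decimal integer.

Trace:
#0 VA=0xB0740001397 (r,kernel):
  L0 @0x3A[22] → 0x3D007  P=1,RW=1,US=1,PS=0
  L1 @0x3D[29] → 0x40007  P=1,RW=1,US=1,PS=0
  L2 @0x40[0] → 0x43007  P=1,RW=1,US=1,PS=0
  L3 @0x43[1] → 0x47007  P=1,RW=1,US=1,PS=0
  → PA=0x47397  (4 entries read)
#1 VA=0x68443007022 (r,user):
  L0 @0x3A[13] → 0x48007  P=1,RW=1,US=1,PS=0
  L1 @0x48[17] → 0x4A007  P=1,RW=1,US=1,PS=0
  L2 @0x4A[24] → 0x4B007  P=1,RW=1,US=1,PS=0
  L3 @0x4B[7] → 0x4D007  P=1,RW=1,US=1,PS=0
  → PA=0x4D022  (4 entries read)
#2 VA=0xD000000069E (r,kernel):
  L0 @0x3A[26] → 0x4F087  P=1,RW=1,US=1,PS=1
  → PA=0x4F69E (huge @L0)  (1 entries read)
#3 VA=0x406810009BF (r,user):
  L0 @0x3A[8] → 0x52007  P=1,RW=1,US=1,PS=0
  L1 @0x52[26] → 0x55007  P=1,RW=1,US=1,PS=0
  L2 @0x55[8] → 0x48002  P=0,RW=1,US=0,PS=0
  ✗ PAGE_NOT_PRESENT  [3 reads]
#4 VA=0xB80000006FA (w,user):
  L0 @0x3A[23] → 0x58004  P=0,RW=0,US=1,PS=0
  ✗ PAGE_NOT_PRESENT  [1 reads]
#5 VA=0xC8000000BB0 (w,kernel):
  L0 @0x3A[25] → 0x3C000  P=0,RW=0,US=0,PS=0
  ✗ PAGE_NOT_PRESENT  [1 reads]
#6 VA=0x387C1E1BAB1 (r,kernel):
  L0 @0x3A[7] → 0x56007  P=1,RW=1,US=1,PS=0
  L1 @0x56[31] → 0x58007  P=1,RW=1,US=1,PS=0
  L2 @0x58[15] → 0x59007  P=1,RW=1,US=1,PS=0
  L3 @0x59[27] → 0x5D007  P=1,RW=1,US=1,PS=0
  → PA=0x5DAB1  (4 entries read)
#7 VA=0x8840000097A (w,user):
  L0 @0x3A[17] → 0x5E007  P=1,RW=1,US=1,PS=0
  L1 @0x5E[16] → 0x36002  P=0,RW=1,US=0,PS=0
  ✗ PAGE_NOT_PRESENT  [2 reads]

Entries read for #7: 2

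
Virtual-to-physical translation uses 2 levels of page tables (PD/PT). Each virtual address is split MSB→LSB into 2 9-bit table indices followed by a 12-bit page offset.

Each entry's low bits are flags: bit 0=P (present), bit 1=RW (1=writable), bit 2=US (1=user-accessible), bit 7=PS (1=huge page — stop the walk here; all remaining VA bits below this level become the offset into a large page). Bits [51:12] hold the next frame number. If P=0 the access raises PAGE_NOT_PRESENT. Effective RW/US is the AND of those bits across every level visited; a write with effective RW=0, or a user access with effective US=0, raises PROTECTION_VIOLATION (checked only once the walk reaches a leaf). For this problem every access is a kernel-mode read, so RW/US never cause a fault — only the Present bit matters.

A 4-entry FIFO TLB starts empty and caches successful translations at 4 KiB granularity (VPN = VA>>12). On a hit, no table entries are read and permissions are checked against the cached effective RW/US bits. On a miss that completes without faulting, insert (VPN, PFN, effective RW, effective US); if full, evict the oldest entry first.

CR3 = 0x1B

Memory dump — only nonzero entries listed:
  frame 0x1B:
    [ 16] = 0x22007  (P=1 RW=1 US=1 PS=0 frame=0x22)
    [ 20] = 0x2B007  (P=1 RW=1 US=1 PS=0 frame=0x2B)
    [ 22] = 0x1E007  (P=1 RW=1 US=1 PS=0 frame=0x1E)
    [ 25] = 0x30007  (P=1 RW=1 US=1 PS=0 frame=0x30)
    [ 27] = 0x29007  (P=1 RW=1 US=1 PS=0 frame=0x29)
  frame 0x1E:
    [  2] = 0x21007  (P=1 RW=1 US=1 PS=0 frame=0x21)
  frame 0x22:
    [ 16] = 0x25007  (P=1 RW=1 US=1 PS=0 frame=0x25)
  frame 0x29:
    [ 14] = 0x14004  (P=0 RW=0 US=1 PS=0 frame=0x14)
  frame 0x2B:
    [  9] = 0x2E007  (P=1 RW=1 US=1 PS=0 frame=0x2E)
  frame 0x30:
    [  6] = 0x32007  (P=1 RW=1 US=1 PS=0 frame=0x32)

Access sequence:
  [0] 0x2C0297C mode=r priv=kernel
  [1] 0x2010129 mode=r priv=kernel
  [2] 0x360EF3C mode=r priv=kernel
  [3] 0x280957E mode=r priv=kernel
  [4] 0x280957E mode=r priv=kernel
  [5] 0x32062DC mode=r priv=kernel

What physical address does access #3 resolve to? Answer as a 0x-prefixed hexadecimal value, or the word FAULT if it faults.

Per-access translation:
#0 VA=0x2C0297C (r,kernel):
  L0 @0x1B[22] → 0x1E007  P=1,RW=1,US=1,PS=0
  L1 @0x1E[2] → 0x21007  P=1,RW=1,US=1,PS=0
  → PA=0x2197C  (2 entries read)
#1 VA=0x2010129 (r,kernel):
  L0 @0x1B[16] → 0x22007  P=1,RW=1,US=1,PS=0
  L1 @0x22[16] → 0x25007  P=1,RW=1,US=1,PS=0
  → PA=0x25129  (2 entries read)
#2 VA=0x360EF3C (r,kernel):
  L0 @0x1B[27] → 0x29007  P=1,RW=1,US=1,PS=0
  L1 @0x29[14] → 0x14004  P=0,RW=0,US=1,PS=0
  ⇒ fault: PAGE_NOT_PRESENT  — 2 lookups
#3 VA=0x280957E (r,kernel):
  L0 @0x1B[20] → 0x2B007  P=1,RW=1,US=1,PS=0
  L1 @0x2B[9] → 0x2E007  P=1,RW=1,US=1,PS=0
  → PA=0x2E57E  (2 entries read)
#4 VA=0x280957E (r,kernel):
  TLB hit vpn=0x2809 → PA=0x2E57E
#5 VA=0x32062DC (r,kernel):
  L0 @0x1B[25] → 0x30007  P=1,RW=1,US=1,PS=0
  L1 @0x30[6] → 0x32007  P=1,RW=1,US=1,PS=0
  → PA=0x322DC  (2 entries read)

Access #3 PA: 0x2E57E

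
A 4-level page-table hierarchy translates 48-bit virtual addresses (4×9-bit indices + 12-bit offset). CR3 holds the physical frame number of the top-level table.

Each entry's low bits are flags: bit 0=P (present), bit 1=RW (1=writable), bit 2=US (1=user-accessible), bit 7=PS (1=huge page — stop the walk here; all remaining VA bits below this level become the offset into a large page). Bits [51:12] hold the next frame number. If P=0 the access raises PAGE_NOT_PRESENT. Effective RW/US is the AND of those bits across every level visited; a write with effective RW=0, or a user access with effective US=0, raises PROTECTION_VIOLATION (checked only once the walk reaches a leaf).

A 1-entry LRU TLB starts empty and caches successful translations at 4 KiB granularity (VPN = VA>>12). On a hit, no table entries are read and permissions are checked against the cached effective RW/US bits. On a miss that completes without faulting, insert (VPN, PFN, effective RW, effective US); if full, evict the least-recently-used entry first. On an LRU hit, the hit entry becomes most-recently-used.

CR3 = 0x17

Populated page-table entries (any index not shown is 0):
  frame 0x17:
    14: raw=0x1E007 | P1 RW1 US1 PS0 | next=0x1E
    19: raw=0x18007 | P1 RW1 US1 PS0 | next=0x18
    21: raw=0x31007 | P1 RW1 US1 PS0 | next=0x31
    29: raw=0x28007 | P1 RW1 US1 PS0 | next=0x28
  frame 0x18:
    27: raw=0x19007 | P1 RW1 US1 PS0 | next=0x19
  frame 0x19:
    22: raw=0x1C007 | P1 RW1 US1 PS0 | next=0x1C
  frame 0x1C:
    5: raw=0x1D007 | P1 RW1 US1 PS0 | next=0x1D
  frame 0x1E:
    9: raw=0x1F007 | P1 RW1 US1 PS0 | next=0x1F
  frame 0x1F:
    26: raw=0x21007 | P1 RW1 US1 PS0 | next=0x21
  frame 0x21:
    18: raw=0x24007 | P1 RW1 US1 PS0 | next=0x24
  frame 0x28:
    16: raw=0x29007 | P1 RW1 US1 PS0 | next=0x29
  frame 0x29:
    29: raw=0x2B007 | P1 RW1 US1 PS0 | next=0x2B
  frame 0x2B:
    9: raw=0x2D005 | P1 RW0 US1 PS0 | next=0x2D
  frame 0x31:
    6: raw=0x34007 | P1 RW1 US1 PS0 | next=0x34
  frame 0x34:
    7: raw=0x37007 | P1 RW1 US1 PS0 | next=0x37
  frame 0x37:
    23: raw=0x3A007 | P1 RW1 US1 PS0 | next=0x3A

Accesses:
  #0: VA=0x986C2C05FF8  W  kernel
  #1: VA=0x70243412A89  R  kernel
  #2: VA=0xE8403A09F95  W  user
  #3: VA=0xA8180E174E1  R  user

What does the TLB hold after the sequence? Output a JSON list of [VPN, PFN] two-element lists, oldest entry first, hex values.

Walk each access:
#0 VA=0x986C2C05FF8 (w,kernel):
  [0] read 0x17 idx=19: raw=0x18007 flags P=1 W=1 U=1 S=0
  [1] read 0x18 idx=27: raw=0x19007 flags P=1 W=1 U=1 S=0
  [2] read 0x19 idx=22: raw=0x1C007 flags P=1 W=1 U=1 S=0
  [3] read 0x1C idx=5: raw=0x1D007 flags P=1 W=1 U=1 S=0
  ⇒ phys 0x1DFF8  [4 reads]
#1 VA=0x70243412A89 (r,kernel):
  [0] read 0x17 idx=14: raw=0x1E007 flags P=1 W=1 U=1 S=0
  [1] read 0x1E idx=9: raw=0x1F007 flags P=1 W=1 U=1 S=0
  [2] read 0x1F idx=26: raw=0x21007 flags P=1 W=1 U=1 S=0
  [3] read 0x21 idx=18: raw=0x24007 flags P=1 W=1 U=1 S=0
  ⇒ phys 0x24A89  [4 reads]
#2 VA=0xE8403A09F95 (w,user):
  [0] read 0x17 idx=29: raw=0x28007 flags P=1 W=1 U=1 S=0
  [1] read 0x28 idx=16: raw=0x29007 flags P=1 W=1 U=1 S=0
  [2] read 0x29 idx=29: raw=0x2B007 flags P=1 W=1 U=1 S=0
  [3] read 0x2B idx=9: raw=0x2D005 flags P=1 W=0 U=1 S=0
  → PROTECTION_VIOLATION  (4 entries read)
#3 VA=0xA8180E174E1 (r,user):
  [0] read 0x17 idx=21: raw=0x31007 flags P=1 W=1 U=1 S=0
  [1] read 0x31 idx=6: raw=0x34007 flags P=1 W=1 U=1 S=0
  [2] read 0x34 idx=7: raw=0x37007 flags P=1 W=1 U=1 S=0
  [3] read 0x37 idx=23: raw=0x3A007 flags P=1 W=1 U=1 S=0
  ⇒ phys 0x3A4E1  [4 reads]

TLB: [["0xA8180E17", "0x3A"]]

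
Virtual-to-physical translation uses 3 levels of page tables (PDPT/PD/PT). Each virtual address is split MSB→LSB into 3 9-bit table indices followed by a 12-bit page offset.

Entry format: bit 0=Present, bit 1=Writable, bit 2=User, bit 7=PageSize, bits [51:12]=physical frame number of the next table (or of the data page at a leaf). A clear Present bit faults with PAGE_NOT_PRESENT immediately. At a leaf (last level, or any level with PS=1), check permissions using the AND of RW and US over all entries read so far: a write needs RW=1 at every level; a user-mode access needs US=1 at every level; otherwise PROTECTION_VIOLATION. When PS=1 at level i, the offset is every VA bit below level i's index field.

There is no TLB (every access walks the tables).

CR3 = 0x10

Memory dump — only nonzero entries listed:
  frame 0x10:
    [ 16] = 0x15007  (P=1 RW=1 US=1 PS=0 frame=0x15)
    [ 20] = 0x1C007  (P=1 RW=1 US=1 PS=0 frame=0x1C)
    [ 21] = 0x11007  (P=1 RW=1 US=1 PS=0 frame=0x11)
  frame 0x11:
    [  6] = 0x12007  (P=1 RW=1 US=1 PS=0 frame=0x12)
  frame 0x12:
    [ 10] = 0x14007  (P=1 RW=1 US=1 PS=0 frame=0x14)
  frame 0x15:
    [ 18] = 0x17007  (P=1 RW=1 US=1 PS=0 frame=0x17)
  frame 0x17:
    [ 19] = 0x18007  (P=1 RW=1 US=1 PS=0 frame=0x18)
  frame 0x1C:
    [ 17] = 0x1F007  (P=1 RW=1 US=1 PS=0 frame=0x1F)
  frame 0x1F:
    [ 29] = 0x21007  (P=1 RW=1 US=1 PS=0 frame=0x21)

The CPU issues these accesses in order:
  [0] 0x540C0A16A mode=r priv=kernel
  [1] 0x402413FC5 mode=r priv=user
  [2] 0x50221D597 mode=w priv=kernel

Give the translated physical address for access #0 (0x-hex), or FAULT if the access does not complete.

Walk each access:
#0 VA=0x540C0A16A (r,kernel):
  [0] read 0x10 idx=21: raw=0x11007 flags P=1 W=1 U=1 S=0
  [1] read 0x11 idx=6: raw=0x12007 flags P=1 W=1 U=1 S=0
  [2] read 0x12 idx=10: raw=0x14007 flags P=1 W=1 U=1 S=0
  → PA=0x1416A  (3 entries read)
#1 VA=0x402413FC5 (r,user):
  [0] read 0x10 idx=16: raw=0x15007 flags P=1 W=1 U=1 S=0
  [1] read 0x15 idx=18: raw=0x17007 flags P=1 W=1 U=1 S=0
  [2] read 0x17 idx=19: raw=0x18007 flags P=1 W=1 U=1 S=0
  → PA=0x18FC5  (3 entries read)
#2 VA=0x50221D597 (w,kernel):
  [0] read 0x10 idx=20: raw=0x1C007 flags P=1 W=1 U=1 S=0
  [1] read 0x1C idx=17: raw=0x1F007 flags P=1 W=1 U=1 S=0
  [2] read 0x1F idx=29: raw=0x21007 flags P=1 W=1 U=1 S=0
  → PA=0x21597  (3 entries read)

Access #0 PA: 0x1416A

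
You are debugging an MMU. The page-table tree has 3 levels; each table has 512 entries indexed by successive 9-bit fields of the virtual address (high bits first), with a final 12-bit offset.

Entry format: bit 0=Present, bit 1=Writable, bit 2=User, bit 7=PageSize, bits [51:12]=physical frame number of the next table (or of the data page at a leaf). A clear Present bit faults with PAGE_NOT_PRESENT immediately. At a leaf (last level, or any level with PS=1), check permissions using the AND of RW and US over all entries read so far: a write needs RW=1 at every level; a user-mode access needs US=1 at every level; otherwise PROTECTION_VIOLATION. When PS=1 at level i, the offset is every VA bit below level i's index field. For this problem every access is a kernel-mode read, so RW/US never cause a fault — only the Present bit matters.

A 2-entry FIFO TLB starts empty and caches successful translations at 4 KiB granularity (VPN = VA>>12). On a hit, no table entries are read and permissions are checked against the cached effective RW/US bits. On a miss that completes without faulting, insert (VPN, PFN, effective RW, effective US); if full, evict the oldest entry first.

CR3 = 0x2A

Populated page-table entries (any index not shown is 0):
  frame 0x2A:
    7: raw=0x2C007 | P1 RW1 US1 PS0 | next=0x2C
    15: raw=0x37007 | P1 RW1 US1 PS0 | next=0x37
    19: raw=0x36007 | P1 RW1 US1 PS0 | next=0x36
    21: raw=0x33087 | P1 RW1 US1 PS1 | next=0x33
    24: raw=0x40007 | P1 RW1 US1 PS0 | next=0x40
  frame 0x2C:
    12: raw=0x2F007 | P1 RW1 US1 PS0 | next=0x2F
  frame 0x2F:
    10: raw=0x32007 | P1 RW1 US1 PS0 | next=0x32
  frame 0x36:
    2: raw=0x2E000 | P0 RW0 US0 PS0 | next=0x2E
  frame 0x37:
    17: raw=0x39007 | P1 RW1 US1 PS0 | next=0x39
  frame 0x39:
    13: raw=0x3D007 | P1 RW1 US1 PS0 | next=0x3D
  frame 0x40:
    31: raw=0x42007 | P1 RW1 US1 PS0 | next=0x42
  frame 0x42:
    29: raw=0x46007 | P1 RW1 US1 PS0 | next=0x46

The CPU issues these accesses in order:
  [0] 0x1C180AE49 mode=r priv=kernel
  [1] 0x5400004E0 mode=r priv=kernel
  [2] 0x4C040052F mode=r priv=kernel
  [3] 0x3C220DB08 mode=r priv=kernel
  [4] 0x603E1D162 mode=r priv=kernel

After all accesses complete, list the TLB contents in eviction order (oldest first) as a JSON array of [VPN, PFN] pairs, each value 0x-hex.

Trace:
#0 VA=0x1C180AE49 (r,kernel):
  L0: frame=0x2A idx=7 entry=0x2C007 [P=1 RW=1 US=1 PS=0]
  L1: frame=0x2C idx=12 entry=0x2F007 [P=1 RW=1 US=1 PS=0]
  L2: frame=0x2F idx=10 entry=0x32007 [P=1 RW=1 US=1 PS=0]
  ⇒ phys 0x32E49  [3 reads]
#1 VA=0x5400004E0 (r,kernel):
  L0: frame=0x2A idx=21 entry=0x33087 [P=1 RW=1 US=1 PS=1]
  ⇒ phys 0x334E0 (huge @L0)  [1 reads]
#2 VA=0x4C040052F (r,kernel):
  L0: frame=0x2A idx=19 entry=0x36007 [P=1 RW=1 US=1 PS=0]
  L1: frame=0x36 idx=2 entry=0x2E000 [P=0 RW=0 US=0 PS=0]
  ✗ PAGE_NOT_PRESENT  [2 reads]
#3 VA=0x3C220DB08 (r,kernel):
  L0: frame=0x2A idx=15 entry=0x37007 [P=1 RW=1 US=1 PS=0]
  L1: frame=0x37 idx=17 entry=0x39007 [P=1 RW=1 US=1 PS=0]
  L2: frame=0x39 idx=13 entry=0x3D007 [P=1 RW=1 US=1 PS=0]
  ⇒ phys 0x3DB08  [3 reads]
#4 VA=0x603E1D162 (r,kernel):
  L0: frame=0x2A idx=24 entry=0x40007 [P=1 RW=1 US=1 PS=0]
  L1: frame=0x40 idx=31 entry=0x42007 [P=1 RW=1 US=1 PS=0]
  L2: frame=0x42 idx=29 entry=0x46007 [P=1 RW=1 US=1 PS=0]
  ⇒ phys 0x46162  [3 reads]

TLB: [["0x3C220D", "0x3D"], ["0x603E1D", "0x46"]]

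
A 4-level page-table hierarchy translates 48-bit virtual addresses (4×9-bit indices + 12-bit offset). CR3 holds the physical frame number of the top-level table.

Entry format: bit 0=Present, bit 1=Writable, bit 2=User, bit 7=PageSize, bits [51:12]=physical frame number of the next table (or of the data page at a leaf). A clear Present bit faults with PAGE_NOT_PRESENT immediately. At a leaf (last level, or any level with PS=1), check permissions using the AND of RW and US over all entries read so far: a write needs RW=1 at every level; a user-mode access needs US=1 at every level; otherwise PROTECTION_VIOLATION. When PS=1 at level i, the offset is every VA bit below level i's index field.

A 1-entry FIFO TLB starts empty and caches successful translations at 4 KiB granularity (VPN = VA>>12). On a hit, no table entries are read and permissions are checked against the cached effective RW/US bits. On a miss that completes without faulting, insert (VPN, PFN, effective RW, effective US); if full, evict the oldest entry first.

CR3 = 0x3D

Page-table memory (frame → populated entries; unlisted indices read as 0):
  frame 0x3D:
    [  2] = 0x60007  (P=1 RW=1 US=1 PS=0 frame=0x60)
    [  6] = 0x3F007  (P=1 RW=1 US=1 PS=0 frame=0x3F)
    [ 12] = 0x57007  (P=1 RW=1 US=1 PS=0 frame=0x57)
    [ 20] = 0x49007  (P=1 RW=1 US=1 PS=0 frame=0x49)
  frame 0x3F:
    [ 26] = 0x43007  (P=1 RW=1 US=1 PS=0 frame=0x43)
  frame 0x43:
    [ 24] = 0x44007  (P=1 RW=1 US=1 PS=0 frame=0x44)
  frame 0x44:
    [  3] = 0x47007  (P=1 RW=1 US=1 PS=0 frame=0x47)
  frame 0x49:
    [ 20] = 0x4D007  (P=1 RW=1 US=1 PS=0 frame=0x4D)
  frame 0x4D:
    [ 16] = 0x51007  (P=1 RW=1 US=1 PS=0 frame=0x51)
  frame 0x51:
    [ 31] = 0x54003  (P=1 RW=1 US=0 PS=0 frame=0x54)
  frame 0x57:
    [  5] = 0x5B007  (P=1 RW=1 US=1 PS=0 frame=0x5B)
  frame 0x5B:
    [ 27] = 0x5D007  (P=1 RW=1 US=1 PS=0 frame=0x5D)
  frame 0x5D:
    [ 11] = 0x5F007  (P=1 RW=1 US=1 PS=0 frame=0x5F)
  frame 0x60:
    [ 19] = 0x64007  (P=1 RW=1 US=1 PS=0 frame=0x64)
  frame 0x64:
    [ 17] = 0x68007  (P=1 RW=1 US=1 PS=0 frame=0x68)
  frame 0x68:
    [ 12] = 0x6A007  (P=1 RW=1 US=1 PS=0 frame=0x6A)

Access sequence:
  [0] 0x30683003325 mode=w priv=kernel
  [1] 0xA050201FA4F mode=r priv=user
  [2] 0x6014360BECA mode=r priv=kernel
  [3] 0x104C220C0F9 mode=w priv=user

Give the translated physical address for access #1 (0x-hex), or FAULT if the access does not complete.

Walk each access:
#0 VA=0x30683003325 (w,kernel):
  L0 @0x3D[6] → 0x3F007  P=1,RW=1,US=1,PS=0
  L1 @0x3F[26] → 0x43007  P=1,RW=1,US=1,PS=0
  L2 @0x43[24] → 0x44007  P=1,RW=1,US=1,PS=0
  L3 @0x44[3] → 0x47007  P=1,RW=1,US=1,PS=0
  ⇒ phys 0x47325  [4 reads]
#1 VA=0xA050201FA4F (r,user):
  L0 @0x3D[20] → 0x49007  P=1,RW=1,US=1,PS=0
  L1 @0x49[20] → 0x4D007  P=1,RW=1,US=1,PS=0
  L2 @0x4D[16] → 0x51007  P=1,RW=1,US=1,PS=0
  L3 @0x51[31] → 0x54003  P=1,RW=1,US=0,PS=0
  ✗ PROTECTION_VIOLATION  [4 reads]
#2 VA=0x6014360BECA (r,kernel):
  L0 @0x3D[12] → 0x57007  P=1,RW=1,US=1,PS=0
  L1 @0x57[5] → 0x5B007  P=1,RW=1,US=1,PS=0
  L2 @0x5B[27] → 0x5D007  P=1,RW=1,US=1,PS=0
  L3 @0x5D[11] → 0x5F007  P=1,RW=1,US=1,PS=0
  ⇒ phys 0x5FECA  [4 reads]
#3 VA=0x104C220C0F9 (w,user):
  L0 @0x3D[2] → 0x60007  P=1,RW=1,US=1,PS=0
  L1 @0x60[19] → 0x64007  P=1,RW=1,US=1,PS=0
  L2 @0x64[17] → 0x68007  P=1,RW=1,US=1,PS=0
  L3 @0x68[12] → 0x6A007  P=1,RW=1,US=1,PS=0
  ⇒ phys 0x6A0F9  [4 reads]

Access #1 PA: FAULT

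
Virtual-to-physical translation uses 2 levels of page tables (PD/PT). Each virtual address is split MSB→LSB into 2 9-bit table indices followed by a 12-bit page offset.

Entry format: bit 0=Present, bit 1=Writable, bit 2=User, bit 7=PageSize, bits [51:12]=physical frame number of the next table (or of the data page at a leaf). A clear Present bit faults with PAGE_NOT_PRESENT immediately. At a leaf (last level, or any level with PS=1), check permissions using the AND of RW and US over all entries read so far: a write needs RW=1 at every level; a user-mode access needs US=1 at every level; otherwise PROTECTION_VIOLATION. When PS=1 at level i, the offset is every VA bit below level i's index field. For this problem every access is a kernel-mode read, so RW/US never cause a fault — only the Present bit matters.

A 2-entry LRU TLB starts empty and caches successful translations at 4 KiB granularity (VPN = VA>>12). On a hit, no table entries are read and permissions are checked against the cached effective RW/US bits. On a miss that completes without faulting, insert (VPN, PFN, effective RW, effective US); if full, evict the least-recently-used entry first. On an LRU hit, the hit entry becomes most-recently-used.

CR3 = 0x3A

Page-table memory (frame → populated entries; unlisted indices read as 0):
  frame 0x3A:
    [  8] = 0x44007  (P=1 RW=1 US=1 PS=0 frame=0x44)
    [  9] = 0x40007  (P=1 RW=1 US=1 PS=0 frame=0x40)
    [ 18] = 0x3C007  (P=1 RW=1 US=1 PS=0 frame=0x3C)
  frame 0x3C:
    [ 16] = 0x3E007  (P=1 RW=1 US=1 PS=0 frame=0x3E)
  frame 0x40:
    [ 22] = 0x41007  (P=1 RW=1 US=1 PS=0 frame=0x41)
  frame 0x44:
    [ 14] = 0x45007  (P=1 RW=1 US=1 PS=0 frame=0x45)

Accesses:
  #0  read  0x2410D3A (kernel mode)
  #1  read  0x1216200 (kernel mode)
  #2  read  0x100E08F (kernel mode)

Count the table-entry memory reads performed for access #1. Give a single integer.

Trace:
#0 VA=0x2410D3A (r,kernel):
  [0] read 0x3A idx=18: raw=0x3C007 flags P=1 W=1 U=1 S=0
  [1] read 0x3C idx=16: raw=0x3E007 flags P=1 W=1 U=1 S=0
  ✓ 0x3ED3A  — 2 lookups
#1 VA=0x1216200 (r,kernel):
  [0] read 0x3A idx=9: raw=0x40007 flags P=1 W=1 U=1 S=0
  [1] read 0x40 idx=22: raw=0x41007 flags P=1 W=1 U=1 S=0
  ✓ 0x41200  — 2 lookups
#2 VA=0x100E08F (r,kernel):
  [0] read 0x3A idx=8: raw=0x44007 flags P=1 W=1 U=1 S=0
  [1] read 0x44 idx=14: raw=0x45007 flags P=1 W=1 U=1 S=0
  ✓ 0x4508F  — 2 lookups

Entries read for #1: 2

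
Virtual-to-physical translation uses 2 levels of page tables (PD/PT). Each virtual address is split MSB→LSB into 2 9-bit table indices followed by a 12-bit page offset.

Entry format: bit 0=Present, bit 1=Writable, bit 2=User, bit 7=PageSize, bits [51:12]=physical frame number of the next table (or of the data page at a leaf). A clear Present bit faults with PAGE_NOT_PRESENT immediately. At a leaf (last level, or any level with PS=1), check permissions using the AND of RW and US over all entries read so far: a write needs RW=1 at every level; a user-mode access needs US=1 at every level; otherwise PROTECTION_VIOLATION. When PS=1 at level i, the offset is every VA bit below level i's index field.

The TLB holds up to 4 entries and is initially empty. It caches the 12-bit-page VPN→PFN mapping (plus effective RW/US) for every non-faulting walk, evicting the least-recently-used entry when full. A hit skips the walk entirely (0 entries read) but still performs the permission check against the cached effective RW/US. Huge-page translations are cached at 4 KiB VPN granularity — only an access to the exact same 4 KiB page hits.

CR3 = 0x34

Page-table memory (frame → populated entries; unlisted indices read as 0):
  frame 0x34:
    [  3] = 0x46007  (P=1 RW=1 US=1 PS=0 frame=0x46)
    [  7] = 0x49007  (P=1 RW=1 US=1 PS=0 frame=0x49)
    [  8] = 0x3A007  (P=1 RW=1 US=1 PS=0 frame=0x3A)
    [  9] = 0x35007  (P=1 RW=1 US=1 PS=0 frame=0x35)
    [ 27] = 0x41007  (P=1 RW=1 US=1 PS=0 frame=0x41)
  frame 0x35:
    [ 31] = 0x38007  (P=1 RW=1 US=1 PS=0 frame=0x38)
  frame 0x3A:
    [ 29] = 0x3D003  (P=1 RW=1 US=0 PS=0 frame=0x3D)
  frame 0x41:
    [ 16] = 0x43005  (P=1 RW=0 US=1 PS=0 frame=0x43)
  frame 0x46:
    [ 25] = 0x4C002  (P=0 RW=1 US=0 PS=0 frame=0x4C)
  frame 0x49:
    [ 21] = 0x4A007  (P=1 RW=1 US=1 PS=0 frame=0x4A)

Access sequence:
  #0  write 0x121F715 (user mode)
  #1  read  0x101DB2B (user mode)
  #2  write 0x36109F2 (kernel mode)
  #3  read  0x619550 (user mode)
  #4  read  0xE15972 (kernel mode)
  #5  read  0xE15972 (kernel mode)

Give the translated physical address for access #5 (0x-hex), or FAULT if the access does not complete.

Walk each access:
#0 VA=0x121F715 (w,user):
  L0 @0x34[9] → 0x35007  P=1,RW=1,US=1,PS=0
  L1 @0x35[31] → 0x38007  P=1,RW=1,US=1,PS=0
  → PA=0x38715  (2 entries read)
#1 VA=0x101DB2B (r,user):
  L0 @0x34[8] → 0x3A007  P=1,RW=1,US=1,PS=0
  L1 @0x3A[29] → 0x3D003  P=1,RW=1,US=0,PS=0
  ✗ PROTECTION_VIOLATION  [2 reads]
#2 VA=0x36109F2 (w,kernel):
  L0 @0x34[27] → 0x41007  P=1,RW=1,US=1,PS=0
  L1 @0x41[16] → 0x43005  P=1,RW=0,US=1,PS=0
  ✗ PROTECTION_VIOLATION  [2 reads]
#3 VA=0x619550 (r,user):
  L0 @0x34[3] → 0x46007  P=1,RW=1,US=1,PS=0
  L1 @0x46[25] → 0x4C002  P=0,RW=1,US=0,PS=0
  ✗ PAGE_NOT_PRESENT  [2 reads]
#4 VA=0xE15972 (r,kernel):
  L0 @0x34[7] → 0x49007  P=1,RW=1,US=1,PS=0
  L1 @0x49[21] → 0x4A007  P=1,RW=1,US=1,PS=0
  → PA=0x4A972  (2 entries read)
#5 VA=0xE15972 (r,kernel):
  TLB hit vpn=0xE15 → PA=0x4A972

Access #5 PA: 0x4A972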